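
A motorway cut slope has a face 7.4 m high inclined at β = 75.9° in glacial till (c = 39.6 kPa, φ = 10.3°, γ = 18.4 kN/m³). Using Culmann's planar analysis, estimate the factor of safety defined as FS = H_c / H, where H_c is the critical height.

FS = 1.89

H_c = (4c/γ) · sinβ cosφ / [1 − cos(β − φ)]
    = (4·39.6/18.4) · sin75.9°·cos10.3° / [1 − cos65.6°]
    = 8.609 · 0.9542 / 0.5869 = 14.00 m
FS = H_c / H = 14.00 / 7.4 = 1.891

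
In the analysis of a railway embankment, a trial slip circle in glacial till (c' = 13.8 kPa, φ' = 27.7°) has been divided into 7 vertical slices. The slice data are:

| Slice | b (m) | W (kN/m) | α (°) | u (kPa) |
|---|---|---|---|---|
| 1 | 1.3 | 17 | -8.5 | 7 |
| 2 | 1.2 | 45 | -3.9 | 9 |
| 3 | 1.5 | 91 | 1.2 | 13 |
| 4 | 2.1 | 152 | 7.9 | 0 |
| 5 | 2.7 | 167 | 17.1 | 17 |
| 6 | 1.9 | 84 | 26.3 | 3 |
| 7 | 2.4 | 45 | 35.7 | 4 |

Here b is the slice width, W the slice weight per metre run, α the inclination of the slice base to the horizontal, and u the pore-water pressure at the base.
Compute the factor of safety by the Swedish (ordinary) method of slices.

FS = 3.39

Ordinary method of slices: FS = Σ[c'·Δl_i + (W_i cosα_i − u_i·Δl_i)·tanφ'] / Σ W_i sinα_i, with Δl_i = b_i / cosα_i.
Slice 1: Δl = 1.3/cos(-8.5°) = 1.314 m; N'_1 = 17·cos(-8.5°) − 7·1.314 = 7.6; c'Δl = 18.14; W sinα = -2.5
Slice 2: Δl = 1.2/cos(-3.9°) = 1.203 m; N'_2 = 45·cos(-3.9°) − 9·1.203 = 34.1; c'Δl = 16.60; W sinα = -3.1
Slice 3: Δl = 1.5/cos1.2° = 1.500 m; N'_3 = 91·cos1.2° − 13·1.500 = 71.5; c'Δl = 20.70; W sinα = 1.9
Slice 4: Δl = 2.1/cos7.9° = 2.120 m; N'_4 = 152·cos7.9° − 0·2.120 = 150.6; c'Δl = 29.26; W sinα = 20.9
Slice 5: Δl = 2.7/cos17.1° = 2.825 m; N'_5 = 167·cos17.1° − 17·2.825 = 111.6; c'Δl = 38.98; W sinα = 49.1
Slice 6: Δl = 1.9/cos26.3° = 2.119 m; N'_6 = 84·cos26.3° − 3·2.119 = 68.9; c'Δl = 29.25; W sinα = 37.2
Slice 7: Δl = 2.4/cos35.7° = 2.955 m; N'_7 = 45·cos35.7° − 4·2.955 = 24.7; c'Δl = 40.78; W sinα = 26.3
Σc'Δl = 193.7 kN/m; ΣN' = 469.0 kN/m; ΣW sinα = 129.8 kN/m
Resisting = 193.7 + 469.0·tan27.7° = 193.7 + 246.2 = 439.9 kN/m
FS = 439.9 / 129.8 = 3.389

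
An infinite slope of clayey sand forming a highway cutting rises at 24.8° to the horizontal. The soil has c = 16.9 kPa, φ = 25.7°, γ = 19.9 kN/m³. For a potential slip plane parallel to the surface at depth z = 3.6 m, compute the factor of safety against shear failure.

FS = 1.66

For an infinite slope with a slip plane parallel to the surface (no pore pressure): FS = [c + γz cos²β tanφ] / [γz sinβ cosβ].
γz = 19.9·3.6 = 71.64 kN/m²
Numerator = 16.9 + 71.64·cos²24.8°·tan25.7° = 16.9 + 71.64·0.8241·0.4813 = 45.312 kPa
Denominator = 71.64·sin24.8°·cos24.8° = 71.64·0.4195·0.9078 = 27.278 kPa
FS = 45.312 / 27.278 = 1.661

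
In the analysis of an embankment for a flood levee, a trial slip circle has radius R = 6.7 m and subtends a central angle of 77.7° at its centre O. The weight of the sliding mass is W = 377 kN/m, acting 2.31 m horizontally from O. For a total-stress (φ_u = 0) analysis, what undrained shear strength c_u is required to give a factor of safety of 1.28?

c_u = 18.3 kPa

FS = c_u·L_a·R / (W·d), so c_u = FS·W·d / (L_a·R).
Arc length L_a = R·θ = 6.7·(77.7°·π/180) = 6.7·1.3561 = 9.09 m
c_u = 1.28·377·2.31 / (9.09·6.7) = 1114.7 / 60.88 = 18.31 kPa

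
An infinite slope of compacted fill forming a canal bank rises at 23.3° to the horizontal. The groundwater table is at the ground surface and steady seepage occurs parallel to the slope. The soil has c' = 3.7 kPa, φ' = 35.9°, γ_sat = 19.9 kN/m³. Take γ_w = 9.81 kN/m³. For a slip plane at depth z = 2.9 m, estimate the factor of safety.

FS = 1.03

With seepage parallel to the slope and the water table at the surface, the effective normal stress on the slip plane uses the buoyant unit weight γ' = γ_sat − γ_w while the driving shear stress uses γ_sat:
FS = [c' + γ' z cos²β tanφ'] / [γ_sat z sinβ cosβ]
γ' = 19.9 − 9.81 = 10.09 kN/m³
Numerator = 3.7 + 10.09·2.9·cos²23.3°·tan35.9° = 3.7 + 10.09·2.9·0.8435·0.7239 = 21.567 kPa
Denominator = 19.9·2.9·sin23.3°·cos23.3° = 19.9·2.9·0.3955·0.9184 = 20.965 kPa
FS = 21.567 / 20.965 = 1.029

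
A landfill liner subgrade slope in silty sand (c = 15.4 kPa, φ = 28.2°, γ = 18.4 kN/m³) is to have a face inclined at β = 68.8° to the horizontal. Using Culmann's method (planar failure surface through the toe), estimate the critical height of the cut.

Culmann's analysis gives the critical failure plane at α_cr = (β + φ)/2 = (68.8 + 28.2)/2 = 48.5°, and the critical height
H_c = (4c/γ) · sinβ cosφ / [1 − cos(β − φ)]
    = (4·15.4/18.4) · sin68.8°·cos28.2° / [1 − cos(40.6°)]
    = 3.348 · 0.9323·0.8813 / [1 − 0.7593]
    = 3.348 · 0.8217 / 0.2407
    = 11.43 m

H_c = 11.43 m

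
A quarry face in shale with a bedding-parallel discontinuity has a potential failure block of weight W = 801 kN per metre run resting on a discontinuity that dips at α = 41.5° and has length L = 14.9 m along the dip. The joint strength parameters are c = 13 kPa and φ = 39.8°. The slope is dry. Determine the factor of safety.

Resolving the block weight along and normal to the plane and applying the Mohr–Coulomb strength on the joint:
N' = W cosα = 801·cos41.5° = 599.9 kN/m
Driving force T = W sinα = 801·sin41.5° = 530.8 kN/m
Resisting force R = c·L + N'·tanφ = 13·14.9 + 599.9·tan39.8° = 193.7 + 499.8 = 693.5 kN/m
FS = R / T = 693.5 / 530.8 = 1.307

FS = 1.31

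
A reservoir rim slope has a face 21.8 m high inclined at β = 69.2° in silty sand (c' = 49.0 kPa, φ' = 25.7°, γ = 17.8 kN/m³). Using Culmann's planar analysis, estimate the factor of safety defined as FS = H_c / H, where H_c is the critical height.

H_c = (4c'/γ) · sinβ cosφ' / [1 − cos(β − φ')]
    = (4·49.0/17.8) · sin69.2°·cos25.7° / [1 − cos43.5°]
    = 11.011 · 0.8423 / 0.2746 = 33.77 m
FS = H_c / H = 33.77 / 21.8 = 1.549

FS = 1.55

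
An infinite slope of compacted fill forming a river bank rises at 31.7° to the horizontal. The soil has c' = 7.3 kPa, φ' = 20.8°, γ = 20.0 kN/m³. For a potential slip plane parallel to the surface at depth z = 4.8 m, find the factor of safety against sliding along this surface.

FS = 0.79

For an infinite slope with a slip plane parallel to the surface (no pore pressure): FS = [c' + γz cos²β tanφ'] / [γz sinβ cosβ].
γz = 20.0·4.8 = 96.00 kN/m²
Numerator = 7.3 + 96.00·cos²31.7°·tan20.8° = 7.3 + 96.00·0.7239·0.3799 = 33.698 kPa
Denominator = 96.00·sin31.7°·cos31.7° = 96.00·0.5255·0.8508 = 42.919 kPa
FS = 33.698 / 42.919 = 0.785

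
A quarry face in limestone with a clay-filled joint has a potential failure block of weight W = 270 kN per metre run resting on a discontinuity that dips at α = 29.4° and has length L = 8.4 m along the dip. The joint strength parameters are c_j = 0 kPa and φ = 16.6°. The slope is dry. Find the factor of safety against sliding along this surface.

FS = 0.53

Resolving the block weight along and normal to the plane and applying the Mohr–Coulomb strength on the joint:
N' = W cosα = 270·cos29.4° = 235.2 kN/m
Driving force T = W sinα = 270·sin29.4° = 132.5 kN/m
Resisting force R = c_j·L + N'·tanφ = 0·8.4 + 235.2·tan16.6° = 0.0 + 70.1 = 70.1 kN/m
FS = R / T = 70.1 / 132.5 = 0.529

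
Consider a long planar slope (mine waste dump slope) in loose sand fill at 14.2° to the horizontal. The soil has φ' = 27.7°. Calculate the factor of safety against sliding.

FS = 2.07

For a dry cohesionless infinite slope the factor of safety is FS = tanφ' / tanβ.
FS = tan27.7° / tan14.2° = 0.5250 / 0.2530 = 2.075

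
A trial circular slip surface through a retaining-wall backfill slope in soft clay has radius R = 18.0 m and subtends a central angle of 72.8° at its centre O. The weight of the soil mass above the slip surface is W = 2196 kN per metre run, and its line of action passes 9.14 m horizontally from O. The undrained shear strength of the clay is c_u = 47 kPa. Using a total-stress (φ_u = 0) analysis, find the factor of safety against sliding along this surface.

FS = 0.96

Taking moments about the centre O, the resisting moment is provided by the undrained shear strength acting along the arc:
Arc length L_a = R·θ = 18.0·(72.8°·π/180) = 18.0·1.2706 = 22.87 m
M_R = c_u·L_a·R = 47·22.87·18.0 = 19348.7 kN·m/m
M_D = W·d = 2196·9.14 = 20071.4 kN·m/m
FS = M_R / M_D = 19348.7 / 20071.4 = 0.964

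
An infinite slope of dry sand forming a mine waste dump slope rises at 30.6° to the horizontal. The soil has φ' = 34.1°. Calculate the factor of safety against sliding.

FS = 1.14

For a dry cohesionless infinite slope the factor of safety is FS = tanφ' / tanβ.
FS = tan34.1° / tan30.6° = 0.6771 / 0.5914 = 1.145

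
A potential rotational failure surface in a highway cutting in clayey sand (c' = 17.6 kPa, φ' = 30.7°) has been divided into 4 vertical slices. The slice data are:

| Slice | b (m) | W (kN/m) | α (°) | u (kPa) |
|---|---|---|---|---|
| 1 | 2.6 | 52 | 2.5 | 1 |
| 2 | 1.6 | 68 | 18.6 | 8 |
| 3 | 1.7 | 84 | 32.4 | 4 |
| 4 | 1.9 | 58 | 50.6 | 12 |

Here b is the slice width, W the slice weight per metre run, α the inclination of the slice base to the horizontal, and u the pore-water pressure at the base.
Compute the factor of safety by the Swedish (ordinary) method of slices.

FS = 2.29

Ordinary method of slices: FS = Σ[c'·Δl_i + (W_i cosα_i − u_i·Δl_i)·tanφ'] / Σ W_i sinα_i, with Δl_i = b_i / cosα_i.
Slice 1: Δl = 2.6/cos2.5° = 2.602 m; N'_1 = 52·cos2.5° − 1·2.602 = 49.3; c'Δl = 45.80; W sinα = 2.3
Slice 2: Δl = 1.6/cos18.6° = 1.688 m; N'_2 = 68·cos18.6° − 8·1.688 = 50.9; c'Δl = 29.71; W sinα = 21.7
Slice 3: Δl = 1.7/cos32.4° = 2.013 m; N'_3 = 84·cos32.4° − 4·2.013 = 62.9; c'Δl = 35.44; W sinα = 45.0
Slice 4: Δl = 1.9/cos50.6° = 2.993 m; N'_4 = 58·cos50.6° − 12·2.993 = 0.9; c'Δl = 52.68; W sinα = 44.8
Σc'Δl = 163.6 kN/m; ΣN' = 164.1 kN/m; ΣW sinα = 113.8 kN/m
Resisting = 163.6 + 164.1·tan30.7° = 163.6 + 97.4 = 261.0 kN/m
FS = 261.0 / 113.8 = 2.294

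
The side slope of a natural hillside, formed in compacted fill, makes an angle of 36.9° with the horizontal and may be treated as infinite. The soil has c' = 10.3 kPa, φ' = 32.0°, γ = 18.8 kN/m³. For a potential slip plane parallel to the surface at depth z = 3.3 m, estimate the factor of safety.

For an infinite slope with a slip plane parallel to the surface (no pore pressure): FS = [c' + γz cos²β tanφ'] / [γz sinβ cosβ].
γz = 18.8·3.3 = 62.04 kN/m²
Numerator = 10.3 + 62.04·cos²36.9°·tan32.0° = 10.3 + 62.04·0.6395·0.6249 = 35.091 kPa
Denominator = 62.04·sin36.9°·cos36.9° = 62.04·0.6004·0.7997 = 29.788 kPa
FS = 35.091 / 29.788 = 1.178

FS = 1.18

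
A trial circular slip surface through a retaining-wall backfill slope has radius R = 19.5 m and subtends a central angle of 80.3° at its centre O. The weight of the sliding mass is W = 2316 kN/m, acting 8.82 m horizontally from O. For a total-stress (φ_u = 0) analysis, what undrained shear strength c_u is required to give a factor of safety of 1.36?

FS = c_u·L_a·R / (W·d), so c_u = FS·W·d / (L_a·R).
Arc length L_a = R·θ = 19.5·(80.3°·π/180) = 19.5·1.4015 = 27.33 m
c_u = 1.36·2316·8.82 / (27.33·19.5) = 27780.9 / 532.92 = 52.13 kPa

c_u = 52.1 kPa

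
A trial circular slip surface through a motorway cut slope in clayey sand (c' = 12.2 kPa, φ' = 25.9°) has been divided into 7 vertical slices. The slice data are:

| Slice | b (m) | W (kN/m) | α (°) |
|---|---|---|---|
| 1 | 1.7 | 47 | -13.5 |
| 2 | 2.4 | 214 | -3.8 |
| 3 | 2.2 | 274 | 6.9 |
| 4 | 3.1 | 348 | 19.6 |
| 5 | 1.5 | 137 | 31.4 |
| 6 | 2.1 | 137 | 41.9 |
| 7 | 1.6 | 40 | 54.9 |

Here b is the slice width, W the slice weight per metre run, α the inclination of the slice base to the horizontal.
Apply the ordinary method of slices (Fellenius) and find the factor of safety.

FS = 2.32

Ordinary method of slices: FS = Σ[c'·Δl_i + (W_i cosα_i)·tanφ'] / Σ W_i sinα_i, with Δl_i = b_i / cosα_i.
Slice 1: Δl = 1.7/cos(-13.5°) = 1.748 m; N'_1 = 47·cos(-13.5°) = 45.7; c'Δl = 21.33; W sinα = -11.0
Slice 2: Δl = 2.4/cos(-3.8°) = 2.405 m; N'_2 = 214·cos(-3.8°) = 213.5; c'Δl = 29.34; W sinα = -14.2
Slice 3: Δl = 2.2/cos6.9° = 2.216 m; N'_3 = 274·cos6.9° = 272.0; c'Δl = 27.04; W sinα = 32.9
Slice 4: Δl = 3.1/cos19.6° = 3.291 m; N'_4 = 348·cos19.6° = 327.8; c'Δl = 40.15; W sinα = 116.7
Slice 5: Δl = 1.5/cos31.4° = 1.757 m; N'_5 = 137·cos31.4° = 116.9; c'Δl = 21.44; W sinα = 71.4
Slice 6: Δl = 2.1/cos41.9° = 2.821 m; N'_6 = 137·cos41.9° = 102.0; c'Δl = 34.42; W sinα = 91.5
Slice 7: Δl = 1.6/cos54.9° = 2.783 m; N'_7 = 40·cos54.9° = 23.0; c'Δl = 33.95; W sinα = 32.7
Σc'Δl = 207.7 kN/m; ΣN' = 1101.0 kN/m; ΣW sinα = 320.1 kN/m
Resisting = 207.7 + 1101.0·tan25.9° = 207.7 + 534.6 = 742.3 kN/m
FS = 742.3 / 320.1 = 2.319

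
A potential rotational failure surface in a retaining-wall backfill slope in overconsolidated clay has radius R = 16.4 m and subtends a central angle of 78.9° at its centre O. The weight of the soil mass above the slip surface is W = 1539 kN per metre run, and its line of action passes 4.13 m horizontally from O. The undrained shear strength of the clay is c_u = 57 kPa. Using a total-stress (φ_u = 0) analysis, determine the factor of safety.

Taking moments about the centre O, the resisting moment is provided by the undrained shear strength acting along the arc:
Arc length L_a = R·θ = 16.4·(78.9°·π/180) = 16.4·1.3771 = 22.58 m
M_R = c_u·L_a·R = 57·22.58·16.4 = 21111.4 kN·m/m
M_D = W·d = 1539·4.13 = 6356.1 kN·m/m
FS = M_R / M_D = 21111.4 / 6356.1 = 3.321

FS = 3.32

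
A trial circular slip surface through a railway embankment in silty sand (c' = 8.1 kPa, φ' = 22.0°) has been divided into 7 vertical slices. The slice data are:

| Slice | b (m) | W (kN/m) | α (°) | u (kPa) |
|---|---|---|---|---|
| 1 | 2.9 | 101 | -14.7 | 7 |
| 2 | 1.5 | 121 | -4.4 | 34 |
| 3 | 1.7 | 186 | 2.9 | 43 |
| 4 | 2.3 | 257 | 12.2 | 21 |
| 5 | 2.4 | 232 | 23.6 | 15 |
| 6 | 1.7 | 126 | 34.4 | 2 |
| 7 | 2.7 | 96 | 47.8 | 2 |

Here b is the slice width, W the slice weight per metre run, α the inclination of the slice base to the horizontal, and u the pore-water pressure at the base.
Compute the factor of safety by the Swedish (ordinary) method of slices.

FS = 1.74

Ordinary method of slices: FS = Σ[c'·Δl_i + (W_i cosα_i − u_i·Δl_i)·tanφ'] / Σ W_i sinα_i, with Δl_i = b_i / cosα_i.
Slice 1: Δl = 2.9/cos(-14.7°) = 2.998 m; N'_1 = 101·cos(-14.7°) − 7·2.998 = 76.7; c'Δl = 24.28; W sinα = -25.6
Slice 2: Δl = 1.5/cos(-4.4°) = 1.504 m; N'_2 = 121·cos(-4.4°) − 34·1.504 = 69.5; c'Δl = 12.19; W sinα = -9.3
Slice 3: Δl = 1.7/cos2.9° = 1.702 m; N'_3 = 186·cos2.9° − 43·1.702 = 112.6; c'Δl = 13.79; W sinα = 9.4
Slice 4: Δl = 2.3/cos12.2° = 2.353 m; N'_4 = 257·cos12.2° − 21·2.353 = 201.8; c'Δl = 19.06; W sinα = 54.3
Slice 5: Δl = 2.4/cos23.6° = 2.619 m; N'_5 = 232·cos23.6° − 15·2.619 = 173.3; c'Δl = 21.21; W sinα = 92.9
Slice 6: Δl = 1.7/cos34.4° = 2.060 m; N'_6 = 126·cos34.4° − 2·2.060 = 99.8; c'Δl = 16.69; W sinα = 71.2
Slice 7: Δl = 2.7/cos47.8° = 4.020 m; N'_7 = 96·cos47.8° − 2·4.020 = 56.4; c'Δl = 32.56; W sinα = 71.1
Σc'Δl = 139.8 kN/m; ΣN' = 790.1 kN/m; ΣW sinα = 264.0 kN/m
Resisting = 139.8 + 790.1·tan22.0° = 139.8 + 319.2 = 459.0 kN/m
FS = 459.0 / 264.0 = 1.739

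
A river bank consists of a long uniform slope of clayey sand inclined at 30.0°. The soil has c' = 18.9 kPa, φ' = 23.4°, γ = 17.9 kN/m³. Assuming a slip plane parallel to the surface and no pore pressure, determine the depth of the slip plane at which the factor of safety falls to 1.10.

Setting FS = 1.10 in FS = [c' + γz cos²β tanφ'] / [γz sinβ cosβ] and solving for z:
z = c' / [γ cosβ (FS·sinβ − cosβ·tanφ')]
  = 18.9 / [17.9·cos30.0°·(1.10·sin30.0° − cos30.0°·tan23.4°)]
  = 18.9 / [17.9·0.8660·(1.10·0.5000 − 0.8660·0.4327)]
  = 18.9 / 2.7165 = 6.957 m

z = 6.96 m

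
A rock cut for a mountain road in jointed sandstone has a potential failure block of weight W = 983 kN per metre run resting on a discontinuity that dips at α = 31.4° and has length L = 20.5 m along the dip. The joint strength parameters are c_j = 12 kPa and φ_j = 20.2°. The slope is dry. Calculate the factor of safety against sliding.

Resolving the block weight along and normal to the plane and applying the Mohr–Coulomb strength on the joint:
N' = W cosα = 983·cos31.4° = 839.0 kN/m
Driving force T = W sinα = 983·sin31.4° = 512.2 kN/m
Resisting force R = c_j·L + N'·tanφ_j = 12·20.5 + 839.0·tan20.2° = 246.0 + 308.7 = 554.7 kN/m
FS = R / T = 554.7 / 512.2 = 1.083

FS = 1.08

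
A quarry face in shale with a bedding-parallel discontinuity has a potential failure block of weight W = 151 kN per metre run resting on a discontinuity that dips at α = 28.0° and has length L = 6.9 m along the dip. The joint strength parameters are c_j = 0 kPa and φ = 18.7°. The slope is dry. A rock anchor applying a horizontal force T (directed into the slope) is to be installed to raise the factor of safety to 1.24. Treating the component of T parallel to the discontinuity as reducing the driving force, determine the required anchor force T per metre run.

T = 34 kN/m

Resolving forces along and normal to the sliding plane, with the horizontal anchor force T adding T·sinα to the effective normal force and T·cosα acting up the plane against the driving force:
FS = [c_jL + (W cosα + T sinα) tanφ] / [W sinα − T cosα]
Without the anchor: N' = 133.3 kN/m, driving T_d = 70.9 kN/m, resisting R = 0·6.9 + 133.3·tan18.7° = 45.1 kN/m, FS = 0.64.
Setting FS = 1.24 and solving for T:
1.24·(70.9 − T cos28.0°) = 45.1 + T sin28.0°·tan18.7°
T·(sin28.0°·tan18.7° + 1.24·cos28.0°) = 1.24·70.9 − 45.1
T·(0.4695·0.3385 + 1.24·0.8829) = 87.9 − 45.1 = 42.8
T·1.2538 = 42.8
T = 34.1 kN/m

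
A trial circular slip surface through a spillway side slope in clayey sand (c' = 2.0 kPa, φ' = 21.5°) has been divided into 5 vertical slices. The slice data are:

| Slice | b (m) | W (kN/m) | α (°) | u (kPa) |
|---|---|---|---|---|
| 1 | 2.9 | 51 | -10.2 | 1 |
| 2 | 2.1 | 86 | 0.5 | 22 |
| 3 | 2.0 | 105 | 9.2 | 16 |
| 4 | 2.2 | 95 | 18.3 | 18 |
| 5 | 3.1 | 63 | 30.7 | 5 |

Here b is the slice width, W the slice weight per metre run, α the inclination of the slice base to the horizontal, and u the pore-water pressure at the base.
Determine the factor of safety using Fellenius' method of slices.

FS = 1.73

Ordinary method of slices: FS = Σ[c'·Δl_i + (W_i cosα_i − u_i·Δl_i)·tanφ'] / Σ W_i sinα_i, with Δl_i = b_i / cosα_i.
Slice 1: Δl = 2.9/cos(-10.2°) = 2.947 m; N'_1 = 51·cos(-10.2°) − 1·2.947 = 47.2; c'Δl = 5.89; W sinα = -9.0
Slice 2: Δl = 2.1/cos0.5° = 2.100 m; N'_2 = 86·cos0.5° − 22·2.100 = 39.8; c'Δl = 4.20; W sinα = 0.8
Slice 3: Δl = 2.0/cos9.2° = 2.026 m; N'_3 = 105·cos9.2° − 16·2.026 = 71.2; c'Δl = 4.05; W sinα = 16.8
Slice 4: Δl = 2.2/cos18.3° = 2.317 m; N'_4 = 95·cos18.3° − 18·2.317 = 48.5; c'Δl = 4.63; W sinα = 29.8
Slice 5: Δl = 3.1/cos30.7° = 3.605 m; N'_5 = 63·cos30.7° − 5·3.605 = 36.1; c'Δl = 7.21; W sinα = 32.2
Σc'Δl = 26.0 kN/m; ΣN' = 242.9 kN/m; ΣW sinα = 70.5 kN/m
Resisting = 26.0 + 242.9·tan21.5° = 26.0 + 95.7 = 121.7 kN/m
FS = 121.7 / 70.5 = 1.726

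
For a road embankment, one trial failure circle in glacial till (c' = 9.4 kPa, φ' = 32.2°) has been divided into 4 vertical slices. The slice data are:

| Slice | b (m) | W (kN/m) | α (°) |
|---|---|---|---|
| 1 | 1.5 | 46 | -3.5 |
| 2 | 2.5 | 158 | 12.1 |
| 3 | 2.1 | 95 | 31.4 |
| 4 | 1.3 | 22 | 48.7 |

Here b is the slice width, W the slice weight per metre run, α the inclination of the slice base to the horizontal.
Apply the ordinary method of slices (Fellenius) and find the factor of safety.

Ordinary method of slices: FS = Σ[c'·Δl_i + (W_i cosα_i)·tanφ'] / Σ W_i sinα_i, with Δl_i = b_i / cosα_i.
Slice 1: Δl = 1.5/cos(-3.5°) = 1.503 m; N'_1 = 46·cos(-3.5°) = 45.9; c'Δl = 14.13; W sinα = -2.8
Slice 2: Δl = 2.5/cos12.1° = 2.557 m; N'_2 = 158·cos12.1° = 154.5; c'Δl = 24.03; W sinα = 33.1
Slice 3: Δl = 2.1/cos31.4° = 2.460 m; N'_3 = 95·cos31.4° = 81.1; c'Δl = 23.13; W sinα = 49.5
Slice 4: Δl = 1.3/cos48.7° = 1.970 m; N'_4 = 22·cos48.7° = 14.5; c'Δl = 18.52; W sinα = 16.5
Σc'Δl = 79.8 kN/m; ΣN' = 296.0 kN/m; ΣW sinα = 96.3 kN/m
Resisting = 79.8 + 296.0·tan32.2° = 79.8 + 186.4 = 266.2 kN/m
FS = 266.2 / 96.3 = 2.763

FS = 2.76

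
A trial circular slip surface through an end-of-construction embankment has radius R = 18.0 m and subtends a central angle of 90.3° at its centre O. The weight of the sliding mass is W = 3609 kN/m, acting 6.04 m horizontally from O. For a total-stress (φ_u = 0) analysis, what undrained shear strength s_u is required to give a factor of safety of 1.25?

s_u = 53.4 kPa

FS = s_u·L_a·R / (W·d), so s_u = FS·W·d / (L_a·R).
Arc length L_a = R·θ = 18.0·(90.3°·π/180) = 18.0·1.5760 = 28.37 m
s_u = 1.25·3609·6.04 / (28.37·18.0) = 27248.0 / 510.63 = 53.36 kPa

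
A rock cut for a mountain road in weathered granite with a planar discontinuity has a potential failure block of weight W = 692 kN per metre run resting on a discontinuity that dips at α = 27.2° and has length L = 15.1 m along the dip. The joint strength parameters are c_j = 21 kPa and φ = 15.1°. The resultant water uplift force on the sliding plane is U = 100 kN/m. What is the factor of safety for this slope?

FS = 1.44

Resolving the block weight along and normal to the plane and applying the Mohr–Coulomb strength on the joint:
N' = W cosα − U = 692·cos27.2° − 100 = 515.5 kN/m
Driving force T = W sinα = 692·sin27.2° = 316.3 kN/m
Resisting force R = c_j·L + N'·tanφ = 21·15.1 + 515.5·tan15.1° = 317.1 + 139.1 = 456.2 kN/m
FS = R / T = 456.2 / 316.3 = 1.442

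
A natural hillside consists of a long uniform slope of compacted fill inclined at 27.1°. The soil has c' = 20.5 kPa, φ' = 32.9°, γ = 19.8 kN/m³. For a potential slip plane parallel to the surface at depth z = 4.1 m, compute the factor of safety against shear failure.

FS = 1.89

For an infinite slope with a slip plane parallel to the surface (no pore pressure): FS = [c' + γz cos²β tanφ'] / [γz sinβ cosβ].
γz = 19.8·4.1 = 81.18 kN/m²
Numerator = 20.5 + 81.18·cos²27.1°·tan32.9° = 20.5 + 81.18·0.7925·0.6469 = 62.119 kPa
Denominator = 81.18·sin27.1°·cos27.1° = 81.18·0.4555·0.8902 = 32.921 kPa
FS = 62.119 / 32.921 = 1.887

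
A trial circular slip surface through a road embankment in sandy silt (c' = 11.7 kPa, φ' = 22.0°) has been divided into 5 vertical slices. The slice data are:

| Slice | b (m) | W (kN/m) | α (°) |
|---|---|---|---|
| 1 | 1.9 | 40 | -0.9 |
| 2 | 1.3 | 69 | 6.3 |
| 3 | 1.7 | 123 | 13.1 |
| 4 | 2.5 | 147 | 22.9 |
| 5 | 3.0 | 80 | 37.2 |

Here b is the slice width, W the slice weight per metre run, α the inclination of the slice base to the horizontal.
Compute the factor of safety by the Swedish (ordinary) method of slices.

Ordinary method of slices: FS = Σ[c'·Δl_i + (W_i cosα_i)·tanφ'] / Σ W_i sinα_i, with Δl_i = b_i / cosα_i.
Slice 1: Δl = 1.9/cos(-0.9°) = 1.900 m; N'_1 = 40·cos(-0.9°) = 40.0; c'Δl = 22.23; W sinα = -0.6
Slice 2: Δl = 1.3/cos6.3° = 1.308 m; N'_2 = 69·cos6.3° = 68.6; c'Δl = 15.30; W sinα = 7.6
Slice 3: Δl = 1.7/cos13.1° = 1.745 m; N'_3 = 123·cos13.1° = 119.8; c'Δl = 20.42; W sinα = 27.9
Slice 4: Δl = 2.5/cos22.9° = 2.714 m; N'_4 = 147·cos22.9° = 135.4; c'Δl = 31.75; W sinα = 57.2
Slice 5: Δl = 3.0/cos37.2° = 3.766 m; N'_5 = 80·cos37.2° = 63.7; c'Δl = 44.07; W sinα = 48.4
Σc'Δl = 133.8 kN/m; ΣN' = 427.5 kN/m; ΣW sinα = 140.4 kN/m
Resisting = 133.8 + 427.5·tan22.0° = 133.8 + 172.7 = 306.5 kN/m
FS = 306.5 / 140.4 = 2.183

FS = 2.18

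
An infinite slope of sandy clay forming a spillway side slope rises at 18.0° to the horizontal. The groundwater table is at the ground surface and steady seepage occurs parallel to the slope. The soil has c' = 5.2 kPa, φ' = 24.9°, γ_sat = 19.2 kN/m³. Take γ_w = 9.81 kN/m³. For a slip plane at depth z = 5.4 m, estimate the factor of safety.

With seepage parallel to the slope and the water table at the surface, the effective normal stress on the slip plane uses the buoyant unit weight γ' = γ_sat − γ_w while the driving shear stress uses γ_sat:
FS = [c' + γ' z cos²β tanφ'] / [γ_sat z sinβ cosβ]
γ' = 19.2 − 9.81 = 9.39 kN/m³
Numerator = 5.2 + 9.39·5.4·cos²18.0°·tan24.9° = 5.2 + 9.39·5.4·0.9045·0.4642 = 26.489 kPa
Denominator = 19.2·5.4·sin18.0°·cos18.0° = 19.2·5.4·0.3090·0.9511 = 30.471 kPa
FS = 26.489 / 30.471 = 0.869

FS = 0.87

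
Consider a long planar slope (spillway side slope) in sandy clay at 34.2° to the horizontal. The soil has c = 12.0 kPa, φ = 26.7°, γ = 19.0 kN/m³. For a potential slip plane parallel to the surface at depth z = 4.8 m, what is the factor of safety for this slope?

FS = 1.02

For an infinite slope with a slip plane parallel to the surface (no pore pressure): FS = [c + γz cos²β tanφ] / [γz sinβ cosβ].
γz = 19.0·4.8 = 91.20 kN/m²
Numerator = 12.0 + 91.20·cos²34.2°·tan26.7° = 12.0 + 91.20·0.6841·0.5029 = 43.377 kPa
Denominator = 91.20·sin34.2°·cos34.2° = 91.20·0.5621·0.8271 = 42.398 kPa
FS = 43.377 / 42.398 = 1.023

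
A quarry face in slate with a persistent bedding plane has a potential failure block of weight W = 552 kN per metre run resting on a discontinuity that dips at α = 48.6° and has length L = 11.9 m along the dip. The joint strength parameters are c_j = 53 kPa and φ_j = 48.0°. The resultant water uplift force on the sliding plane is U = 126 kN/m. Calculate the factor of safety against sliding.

FS = 2.16

Resolving the block weight along and normal to the plane and applying the Mohr–Coulomb strength on the joint:
N' = W cosα − U = 552·cos48.6° − 126 = 239.0 kN/m
Driving force T = W sinα = 552·sin48.6° = 414.1 kN/m
Resisting force R = c_j·L + N'·tanφ_j = 53·11.9 + 239.0·tan48.0° = 630.7 + 265.5 = 896.2 kN/m
FS = R / T = 896.2 / 414.1 = 2.164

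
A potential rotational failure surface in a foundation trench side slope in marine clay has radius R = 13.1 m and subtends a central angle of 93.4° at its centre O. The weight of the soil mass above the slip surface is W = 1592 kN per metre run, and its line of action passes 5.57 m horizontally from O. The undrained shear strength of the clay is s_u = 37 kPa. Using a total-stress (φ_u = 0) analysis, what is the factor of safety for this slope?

Taking moments about the centre O, the resisting moment is provided by the undrained shear strength acting along the arc:
Arc length L_a = R·θ = 13.1·(93.4°·π/180) = 13.1·1.6301 = 21.35 m
M_R = s_u·L_a·R = 37·21.35·13.1 = 10350.7 kN·m/m
M_D = W·d = 1592·5.57 = 8867.4 kN·m/m
FS = M_R / M_D = 10350.7 / 8867.4 = 1.167

FS = 1.17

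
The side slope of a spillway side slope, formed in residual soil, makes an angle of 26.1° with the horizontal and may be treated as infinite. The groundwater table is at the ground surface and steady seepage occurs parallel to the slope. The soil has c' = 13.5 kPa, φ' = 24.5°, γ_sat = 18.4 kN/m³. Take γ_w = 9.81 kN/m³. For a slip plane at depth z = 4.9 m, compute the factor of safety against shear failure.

With seepage parallel to the slope and the water table at the surface, the effective normal stress on the slip plane uses the buoyant unit weight γ' = γ_sat − γ_w while the driving shear stress uses γ_sat:
FS = [c' + γ' z cos²β tanφ'] / [γ_sat z sinβ cosβ]
γ' = 18.4 − 9.81 = 8.59 kN/m³
Numerator = 13.5 + 8.59·4.9·cos²26.1°·tan24.5° = 13.5 + 8.59·4.9·0.8065·0.4557 = 28.969 kPa
Denominator = 18.4·4.9·sin26.1°·cos26.1° = 18.4·4.9·0.4399·0.8980 = 35.620 kPa
FS = 28.969 / 35.620 = 0.813

FS = 0.81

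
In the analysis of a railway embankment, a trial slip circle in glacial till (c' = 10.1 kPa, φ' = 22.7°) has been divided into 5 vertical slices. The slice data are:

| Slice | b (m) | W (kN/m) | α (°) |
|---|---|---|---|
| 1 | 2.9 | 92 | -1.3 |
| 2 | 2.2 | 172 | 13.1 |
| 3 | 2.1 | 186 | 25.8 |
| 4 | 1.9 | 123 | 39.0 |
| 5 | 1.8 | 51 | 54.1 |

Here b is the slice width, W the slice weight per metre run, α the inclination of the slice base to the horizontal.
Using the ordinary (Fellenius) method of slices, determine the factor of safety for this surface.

FS = 1.53

Ordinary method of slices: FS = Σ[c'·Δl_i + (W_i cosα_i)·tanφ'] / Σ W_i sinα_i, with Δl_i = b_i / cosα_i.
Slice 1: Δl = 2.9/cos(-1.3°) = 2.901 m; N'_1 = 92·cos(-1.3°) = 92.0; c'Δl = 29.30; W sinα = -2.1
Slice 2: Δl = 2.2/cos13.1° = 2.259 m; N'_2 = 172·cos13.1° = 167.5; c'Δl = 22.81; W sinα = 39.0
Slice 3: Δl = 2.1/cos25.8° = 2.333 m; N'_3 = 186·cos25.8° = 167.5; c'Δl = 23.56; W sinα = 81.0
Slice 4: Δl = 1.9/cos39.0° = 2.445 m; N'_4 = 123·cos39.0° = 95.6; c'Δl = 24.69; W sinα = 77.4
Slice 5: Δl = 1.8/cos54.1° = 3.070 m; N'_5 = 51·cos54.1° = 29.9; c'Δl = 31.00; W sinα = 41.3
Σc'Δl = 131.4 kN/m; ΣN' = 552.5 kN/m; ΣW sinα = 236.6 kN/m
Resisting = 131.4 + 552.5·tan22.7° = 131.4 + 231.1 = 362.5 kN/m
FS = 362.5 / 236.6 = 1.532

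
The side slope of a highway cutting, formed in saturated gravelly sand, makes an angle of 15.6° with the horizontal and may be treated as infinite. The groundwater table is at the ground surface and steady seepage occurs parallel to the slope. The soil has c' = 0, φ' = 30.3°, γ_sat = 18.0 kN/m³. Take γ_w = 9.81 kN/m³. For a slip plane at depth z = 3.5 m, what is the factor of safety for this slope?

FS = 0.95

With seepage parallel to the slope and the water table at the surface, the effective normal stress on the slip plane uses the buoyant unit weight γ' = γ_sat − γ_w while the driving shear stress uses γ_sat:
FS = [c' + γ' z cos²β tanφ'] / [γ_sat z sinβ cosβ]
(For c' = 0 this reduces to FS = (γ'/γ_sat)·tanφ'/tanβ.)
γ' = 18.0 − 9.81 = 8.19 kN/m³
Numerator = 0.0 + 8.19·3.5·cos²15.6°·tan30.3° = 0.0 + 8.19·3.5·0.9277·0.5844 = 15.539 kPa
Denominator = 18.0·3.5·sin15.6°·cos15.6° = 18.0·3.5·0.2689·0.9632 = 16.318 kPa
FS = 15.539 / 16.318 = 0.952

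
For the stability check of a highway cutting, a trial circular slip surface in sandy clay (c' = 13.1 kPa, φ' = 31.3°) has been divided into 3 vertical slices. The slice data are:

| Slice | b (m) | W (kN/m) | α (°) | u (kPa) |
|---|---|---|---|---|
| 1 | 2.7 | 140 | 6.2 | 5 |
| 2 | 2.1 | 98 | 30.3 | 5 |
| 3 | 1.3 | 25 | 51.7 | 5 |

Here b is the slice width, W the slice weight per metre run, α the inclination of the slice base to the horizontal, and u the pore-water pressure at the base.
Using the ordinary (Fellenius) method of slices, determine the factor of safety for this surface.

FS = 2.59

Ordinary method of slices: FS = Σ[c'·Δl_i + (W_i cosα_i − u_i·Δl_i)·tanφ'] / Σ W_i sinα_i, with Δl_i = b_i / cosα_i.
Slice 1: Δl = 2.7/cos6.2° = 2.716 m; N'_1 = 140·cos6.2° − 5·2.716 = 125.6; c'Δl = 35.58; W sinα = 15.1
Slice 2: Δl = 2.1/cos30.3° = 2.432 m; N'_2 = 98·cos30.3° − 5·2.432 = 72.5; c'Δl = 31.86; W sinα = 49.4
Slice 3: Δl = 1.3/cos51.7° = 2.098 m; N'_3 = 25·cos51.7° − 5·2.098 = 5.0; c'Δl = 27.48; W sinα = 19.6
Σc'Δl = 94.9 kN/m; ΣN' = 203.1 kN/m; ΣW sinα = 84.2 kN/m
Resisting = 94.9 + 203.1·tan31.3° = 94.9 + 123.5 = 218.4 kN/m
FS = 218.4 / 84.2 = 2.594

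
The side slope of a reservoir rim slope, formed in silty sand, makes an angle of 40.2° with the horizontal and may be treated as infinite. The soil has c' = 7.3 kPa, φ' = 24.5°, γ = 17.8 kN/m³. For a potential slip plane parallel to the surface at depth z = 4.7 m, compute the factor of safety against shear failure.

For an infinite slope with a slip plane parallel to the surface (no pore pressure): FS = [c' + γz cos²β tanφ'] / [γz sinβ cosβ].
γz = 17.8·4.7 = 83.66 kN/m²
Numerator = 7.3 + 83.66·cos²40.2°·tan24.5° = 7.3 + 83.66·0.5834·0.4557 = 29.542 kPa
Denominator = 83.66·sin40.2°·cos40.2° = 83.66·0.6455·0.7638 = 41.244 kPa
FS = 29.542 / 41.244 = 0.716

FS = 0.72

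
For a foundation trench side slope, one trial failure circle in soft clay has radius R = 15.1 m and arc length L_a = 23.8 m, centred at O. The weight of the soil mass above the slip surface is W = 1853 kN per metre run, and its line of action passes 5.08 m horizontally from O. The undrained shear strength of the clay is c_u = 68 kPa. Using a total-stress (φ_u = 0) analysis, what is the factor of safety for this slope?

Taking moments about the centre O, the resisting moment is provided by the undrained shear strength acting along the arc:
M_R = c_u·L_a·R = 68·23.80·15.1 = 24437.8 kN·m/m
M_D = W·d = 1853·5.08 = 9413.2 kN·m/m
FS = M_R / M_D = 24437.8 / 9413.2 = 2.596

FS = 2.60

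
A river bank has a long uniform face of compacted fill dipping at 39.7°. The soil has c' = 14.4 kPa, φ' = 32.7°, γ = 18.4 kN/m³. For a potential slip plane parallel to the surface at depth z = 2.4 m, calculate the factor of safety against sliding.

For an infinite slope with a slip plane parallel to the surface (no pore pressure): FS = [c' + γz cos²β tanφ'] / [γz sinβ cosβ].
γz = 18.4·2.4 = 44.16 kN/m²
Numerator = 14.4 + 44.16·cos²39.7°·tan32.7° = 14.4 + 44.16·0.5920·0.6420 = 31.183 kPa
Denominator = 44.16·sin39.7°·cos39.7° = 44.16·0.6388·0.7694 = 21.703 kPa
FS = 31.183 / 21.703 = 1.437

FS = 1.44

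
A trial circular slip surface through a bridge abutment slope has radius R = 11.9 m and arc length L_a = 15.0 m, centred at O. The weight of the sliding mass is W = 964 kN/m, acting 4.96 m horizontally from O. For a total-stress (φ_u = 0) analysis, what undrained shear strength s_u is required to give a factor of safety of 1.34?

s_u = 35.9 kPa

FS = s_u·L_a·R / (W·d), so s_u = FS·W·d / (L_a·R).
s_u = 1.34·964·4.96 / (15.00·11.9) = 6407.1 / 178.50 = 35.89 kPa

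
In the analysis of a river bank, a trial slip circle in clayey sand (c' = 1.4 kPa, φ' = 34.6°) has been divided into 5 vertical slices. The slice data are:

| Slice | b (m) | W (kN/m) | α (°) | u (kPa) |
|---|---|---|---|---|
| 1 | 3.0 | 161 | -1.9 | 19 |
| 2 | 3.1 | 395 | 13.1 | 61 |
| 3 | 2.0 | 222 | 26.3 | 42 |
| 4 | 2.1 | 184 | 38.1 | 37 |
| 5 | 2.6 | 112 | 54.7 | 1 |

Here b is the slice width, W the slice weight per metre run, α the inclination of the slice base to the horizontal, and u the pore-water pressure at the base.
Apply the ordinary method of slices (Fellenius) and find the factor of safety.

FS = 0.96

Ordinary method of slices: FS = Σ[c'·Δl_i + (W_i cosα_i − u_i·Δl_i)·tanφ'] / Σ W_i sinα_i, with Δl_i = b_i / cosα_i.
Slice 1: Δl = 3.0/cos(-1.9°) = 3.002 m; N'_1 = 161·cos(-1.9°) − 19·3.002 = 103.9; c'Δl = 4.20; W sinα = -5.3
Slice 2: Δl = 3.1/cos13.1° = 3.183 m; N'_2 = 395·cos13.1° − 61·3.183 = 190.6; c'Δl = 4.46; W sinα = 89.5
Slice 3: Δl = 2.0/cos26.3° = 2.231 m; N'_3 = 222·cos26.3° − 42·2.231 = 105.3; c'Δl = 3.12; W sinα = 98.4
Slice 4: Δl = 2.1/cos38.1° = 2.669 m; N'_4 = 184·cos38.1° − 37·2.669 = 46.1; c'Δl = 3.74; W sinα = 113.5
Slice 5: Δl = 2.6/cos54.7° = 4.499 m; N'_5 = 112·cos54.7° − 1·4.499 = 60.2; c'Δl = 6.30; W sinα = 91.4
Σc'Δl = 21.8 kN/m; ΣN' = 506.0 kN/m; ΣW sinα = 387.5 kN/m
Resisting = 21.8 + 506.0·tan34.6° = 21.8 + 349.1 = 370.9 kN/m
FS = 370.9 / 387.5 = 0.957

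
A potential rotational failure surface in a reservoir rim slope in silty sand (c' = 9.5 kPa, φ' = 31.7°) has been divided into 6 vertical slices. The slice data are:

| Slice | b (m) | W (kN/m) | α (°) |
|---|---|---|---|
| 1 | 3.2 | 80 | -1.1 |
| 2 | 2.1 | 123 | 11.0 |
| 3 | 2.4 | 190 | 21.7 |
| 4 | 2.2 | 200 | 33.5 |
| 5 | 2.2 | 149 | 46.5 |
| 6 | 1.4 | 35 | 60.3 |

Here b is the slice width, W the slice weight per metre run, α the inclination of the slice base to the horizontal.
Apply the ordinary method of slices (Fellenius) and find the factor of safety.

FS = 1.66

Ordinary method of slices: FS = Σ[c'·Δl_i + (W_i cosα_i)·tanφ'] / Σ W_i sinα_i, with Δl_i = b_i / cosα_i.
Slice 1: Δl = 3.2/cos(-1.1°) = 3.201 m; N'_1 = 80·cos(-1.1°) = 80.0; c'Δl = 30.41; W sinα = -1.5
Slice 2: Δl = 2.1/cos11.0° = 2.139 m; N'_2 = 123·cos11.0° = 120.7; c'Δl = 20.32; W sinα = 23.5
Slice 3: Δl = 2.4/cos21.7° = 2.583 m; N'_3 = 190·cos21.7° = 176.5; c'Δl = 24.54; W sinα = 70.3
Slice 4: Δl = 2.2/cos33.5° = 2.638 m; N'_4 = 200·cos33.5° = 166.8; c'Δl = 25.06; W sinα = 110.4
Slice 5: Δl = 2.2/cos46.5° = 3.196 m; N'_5 = 149·cos46.5° = 102.6; c'Δl = 30.36; W sinα = 108.1
Slice 6: Δl = 1.4/cos60.3° = 2.826 m; N'_6 = 35·cos60.3° = 17.3; c'Δl = 26.84; W sinα = 30.4
Σc'Δl = 157.5 kN/m; ΣN' = 663.9 kN/m; ΣW sinα = 341.1 kN/m
Resisting = 157.5 + 663.9·tan31.7° = 157.5 + 410.1 = 567.6 kN/m
FS = 567.6 / 341.1 = 1.664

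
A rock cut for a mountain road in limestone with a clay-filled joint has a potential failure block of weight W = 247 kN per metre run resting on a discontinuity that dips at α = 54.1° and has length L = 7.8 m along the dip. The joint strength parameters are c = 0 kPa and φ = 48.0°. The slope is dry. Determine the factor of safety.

FS = 0.80

Resolving the block weight along and normal to the plane and applying the Mohr–Coulomb strength on the joint:
N' = W cosα = 247·cos54.1° = 144.8 kN/m
Driving force T = W sinα = 247·sin54.1° = 200.1 kN/m
Resisting force R = c·L + N'·tanφ = 0·7.8 + 144.8·tan48.0° = 0.0 + 160.9 = 160.9 kN/m
FS = R / T = 160.9 / 200.1 = 0.804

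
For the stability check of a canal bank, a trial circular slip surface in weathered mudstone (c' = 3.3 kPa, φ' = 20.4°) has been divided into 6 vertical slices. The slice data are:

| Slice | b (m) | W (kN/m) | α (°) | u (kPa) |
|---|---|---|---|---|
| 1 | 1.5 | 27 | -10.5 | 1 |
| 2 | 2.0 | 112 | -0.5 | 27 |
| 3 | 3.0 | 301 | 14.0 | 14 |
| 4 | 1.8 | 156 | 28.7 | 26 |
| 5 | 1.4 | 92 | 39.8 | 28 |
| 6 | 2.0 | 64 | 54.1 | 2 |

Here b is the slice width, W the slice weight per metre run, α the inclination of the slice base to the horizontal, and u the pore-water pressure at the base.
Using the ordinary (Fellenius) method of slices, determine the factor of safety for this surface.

Ordinary method of slices: FS = Σ[c'·Δl_i + (W_i cosα_i − u_i·Δl_i)·tanφ'] / Σ W_i sinα_i, with Δl_i = b_i / cosα_i.
Slice 1: Δl = 1.5/cos(-10.5°) = 1.526 m; N'_1 = 27·cos(-10.5°) − 1·1.526 = 25.0; c'Δl = 5.03; W sinα = -4.9
Slice 2: Δl = 2.0/cos(-0.5°) = 2.000 m; N'_2 = 112·cos(-0.5°) − 27·2.000 = 58.0; c'Δl = 6.60; W sinα = -1.0
Slice 3: Δl = 3.0/cos14.0° = 3.092 m; N'_3 = 301·cos14.0° − 14·3.092 = 248.8; c'Δl = 10.20; W sinα = 72.8
Slice 4: Δl = 1.8/cos28.7° = 2.052 m; N'_4 = 156·cos28.7° − 26·2.052 = 83.5; c'Δl = 6.77; W sinα = 74.9
Slice 5: Δl = 1.4/cos39.8° = 1.822 m; N'_5 = 92·cos39.8° − 28·1.822 = 19.7; c'Δl = 6.01; W sinα = 58.9
Slice 6: Δl = 2.0/cos54.1° = 3.411 m; N'_6 = 64·cos54.1° − 2·3.411 = 30.7; c'Δl = 11.26; W sinα = 51.8
Σc'Δl = 45.9 kN/m; ΣN' = 465.6 kN/m; ΣW sinα = 252.6 kN/m
Resisting = 45.9 + 465.6·tan20.4° = 45.9 + 173.2 = 219.0 kN/m
FS = 219.0 / 252.6 = 0.867

FS = 0.87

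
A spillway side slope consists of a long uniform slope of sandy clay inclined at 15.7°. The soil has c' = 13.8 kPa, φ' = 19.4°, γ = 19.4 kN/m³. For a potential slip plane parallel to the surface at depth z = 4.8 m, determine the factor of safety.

FS = 1.82

For an infinite slope with a slip plane parallel to the surface (no pore pressure): FS = [c' + γz cos²β tanφ'] / [γz sinβ cosβ].
γz = 19.4·4.8 = 93.12 kN/m²
Numerator = 13.8 + 93.12·cos²15.7°·tan19.4° = 13.8 + 93.12·0.9268·0.3522 = 44.191 kPa
Denominator = 93.12·sin15.7°·cos15.7° = 93.12·0.2706·0.9627 = 24.258 kPa
FS = 44.191 / 24.258 = 1.822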